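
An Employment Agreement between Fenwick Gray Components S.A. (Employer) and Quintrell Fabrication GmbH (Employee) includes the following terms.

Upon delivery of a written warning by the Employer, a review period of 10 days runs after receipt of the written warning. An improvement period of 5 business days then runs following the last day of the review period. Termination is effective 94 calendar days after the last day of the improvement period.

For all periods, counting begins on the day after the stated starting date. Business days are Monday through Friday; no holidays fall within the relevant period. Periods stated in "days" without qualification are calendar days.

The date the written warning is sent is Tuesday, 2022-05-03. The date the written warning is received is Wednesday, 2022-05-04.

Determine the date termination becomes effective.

The last day of the review period: 2022-05-04 + 10 days = 2022-05-14.
From Saturday, 2022-05-14, 5 business days (May 16, May 17, May 18, May 19, May 20, skipping weekends) brings us to Friday, 2022-05-20, which is the last day of the improvement period.
The date termination becomes effective: 94 calendar days after 2022-05-20 is 2022-08-22.

2022-08-22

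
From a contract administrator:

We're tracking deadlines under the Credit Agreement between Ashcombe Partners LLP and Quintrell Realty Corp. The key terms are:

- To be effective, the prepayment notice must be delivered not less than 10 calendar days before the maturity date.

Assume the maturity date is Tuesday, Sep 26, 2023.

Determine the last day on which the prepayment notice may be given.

Sep 26, 2023 minus 10 days is Sep 16, 2023.

Sep 16, 2023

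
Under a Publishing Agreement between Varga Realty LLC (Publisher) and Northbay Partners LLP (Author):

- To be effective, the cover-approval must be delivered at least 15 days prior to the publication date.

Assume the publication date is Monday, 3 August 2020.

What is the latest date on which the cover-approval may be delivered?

19 July 2020

Counting back 15 calendar days from 3 August 2020 gives 19 July 2020.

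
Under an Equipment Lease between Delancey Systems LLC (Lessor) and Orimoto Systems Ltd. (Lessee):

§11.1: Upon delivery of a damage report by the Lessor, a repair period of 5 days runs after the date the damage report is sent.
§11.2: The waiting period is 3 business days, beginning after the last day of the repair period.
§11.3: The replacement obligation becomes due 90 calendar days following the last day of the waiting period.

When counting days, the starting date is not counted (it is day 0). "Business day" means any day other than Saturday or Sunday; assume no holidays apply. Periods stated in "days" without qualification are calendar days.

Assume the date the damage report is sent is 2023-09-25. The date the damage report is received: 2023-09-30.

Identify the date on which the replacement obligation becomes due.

The last day of the repair period: 5 calendar days after 2023-09-25 is 2023-09-30.
The last day of the waiting period: counting 3 business days from Saturday, 2023-09-30 (Oct 2, Oct 3, Oct 4, skipping weekends) reaches Wednesday, 2023-10-04.
The date on which the replacement obligation becomes due: 90 calendar days after 2023-10-04 is 2024-01-02.

2024-01-02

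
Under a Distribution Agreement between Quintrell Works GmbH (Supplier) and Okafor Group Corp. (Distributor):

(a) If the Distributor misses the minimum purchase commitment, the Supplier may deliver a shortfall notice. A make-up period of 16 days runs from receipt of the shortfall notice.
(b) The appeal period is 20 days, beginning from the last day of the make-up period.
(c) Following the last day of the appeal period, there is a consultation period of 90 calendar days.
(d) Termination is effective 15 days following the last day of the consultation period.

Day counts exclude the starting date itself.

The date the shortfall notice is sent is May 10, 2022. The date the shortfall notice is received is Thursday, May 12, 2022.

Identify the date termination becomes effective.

Sep 30, 2022

Adding 16 calendar days to May 12, 2022 gives May 28, 2022, which is the last day of the make-up period.
The last day of the appeal period: May 28, 2022 + 20 days = Jun 17, 2022.
Adding 90 calendar days to Jun 17, 2022 gives Sep 15, 2022, which is the last day of the consultation period.
The date termination becomes effective: Sep 15, 2022 + 15 days = Sep 30, 2022.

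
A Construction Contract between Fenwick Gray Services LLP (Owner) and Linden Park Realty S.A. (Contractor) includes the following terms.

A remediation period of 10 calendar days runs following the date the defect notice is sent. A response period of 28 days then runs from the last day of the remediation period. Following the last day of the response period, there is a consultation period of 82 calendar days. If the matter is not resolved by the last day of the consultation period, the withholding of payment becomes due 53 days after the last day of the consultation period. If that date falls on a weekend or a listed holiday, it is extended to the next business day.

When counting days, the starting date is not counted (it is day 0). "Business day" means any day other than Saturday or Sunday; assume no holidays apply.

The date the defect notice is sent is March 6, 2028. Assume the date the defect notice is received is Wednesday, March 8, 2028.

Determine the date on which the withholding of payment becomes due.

August 28, 2028

The last day of the remediation period: 10 calendar days after March 6, 2028 is March 16, 2028.
Adding 28 calendar days to March 16, 2028 gives April 13, 2028, which is the last day of the response period.
Adding 82 calendar days to April 13, 2028 gives July 4, 2028, which is the last day of the consultation period.
The date on which the withholding of payment becomes due: 53 calendar days after July 4, 2028 is August 26, 2028. That falls on a Saturday, so it rolls to the next business day, Monday, August 28, 2028.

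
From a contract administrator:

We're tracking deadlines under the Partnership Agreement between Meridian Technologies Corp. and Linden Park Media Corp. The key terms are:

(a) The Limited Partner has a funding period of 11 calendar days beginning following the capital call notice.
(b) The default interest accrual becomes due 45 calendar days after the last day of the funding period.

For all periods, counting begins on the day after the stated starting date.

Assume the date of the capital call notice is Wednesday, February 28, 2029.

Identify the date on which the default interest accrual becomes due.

Adding 11 calendar days to February 28, 2029 gives March 11, 2029, which is the last day of the funding period.
The date on which the default interest accrual becomes due: March 11, 2029 + 45 days = April 25, 2029.

April 25, 2029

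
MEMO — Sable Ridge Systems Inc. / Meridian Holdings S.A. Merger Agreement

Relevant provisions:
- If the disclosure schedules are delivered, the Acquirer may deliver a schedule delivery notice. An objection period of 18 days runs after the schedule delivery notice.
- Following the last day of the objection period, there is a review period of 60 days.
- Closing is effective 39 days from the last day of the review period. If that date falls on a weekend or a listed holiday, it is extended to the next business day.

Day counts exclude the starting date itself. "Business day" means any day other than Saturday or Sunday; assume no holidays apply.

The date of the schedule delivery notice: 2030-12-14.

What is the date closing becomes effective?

Adding 18 calendar days to 2030-12-14 gives 2031-01-01, which is the last day of the objection period.
The last day of the review period: 60 calendar days after 2031-01-01 is 2031-03-02.
The date closing becomes effective: 39 calendar days after 2031-03-02 is 2031-04-10. 2031-04-10 is a Thursday, so no roll-forward applies.

2031-04-10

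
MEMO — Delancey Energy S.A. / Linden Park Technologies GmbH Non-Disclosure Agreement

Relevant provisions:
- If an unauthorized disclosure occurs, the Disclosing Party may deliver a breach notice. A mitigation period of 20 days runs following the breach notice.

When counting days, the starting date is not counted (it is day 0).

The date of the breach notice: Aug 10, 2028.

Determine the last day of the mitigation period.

Aug 30, 2028

Adding 20 calendar days to Aug 10, 2028 gives Aug 30, 2028, which is the last day of the mitigation period.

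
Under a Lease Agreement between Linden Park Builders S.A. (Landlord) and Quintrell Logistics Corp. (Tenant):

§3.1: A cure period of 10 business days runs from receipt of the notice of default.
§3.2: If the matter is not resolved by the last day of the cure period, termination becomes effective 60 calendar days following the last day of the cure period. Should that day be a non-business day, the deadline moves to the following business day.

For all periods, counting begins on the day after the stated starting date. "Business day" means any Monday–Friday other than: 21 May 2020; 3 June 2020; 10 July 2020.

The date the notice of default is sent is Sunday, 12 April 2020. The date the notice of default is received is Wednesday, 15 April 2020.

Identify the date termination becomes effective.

29 June 2020

The last day of the cure period: counting 10 business days from Wednesday, 15 April 2020 (Apr 16, Apr 17, Apr 20, Apr 21, Apr 22, Apr 23, Apr 24, Apr 27, Apr 28, Apr 29, skipping weekends) reaches Wednesday, 29 April 2020.
The date termination becomes effective: 29 April 2020 + 60 days = 28 June 2020. That falls on a Sunday, so it rolls to the next business day, Monday, 29 June 2020.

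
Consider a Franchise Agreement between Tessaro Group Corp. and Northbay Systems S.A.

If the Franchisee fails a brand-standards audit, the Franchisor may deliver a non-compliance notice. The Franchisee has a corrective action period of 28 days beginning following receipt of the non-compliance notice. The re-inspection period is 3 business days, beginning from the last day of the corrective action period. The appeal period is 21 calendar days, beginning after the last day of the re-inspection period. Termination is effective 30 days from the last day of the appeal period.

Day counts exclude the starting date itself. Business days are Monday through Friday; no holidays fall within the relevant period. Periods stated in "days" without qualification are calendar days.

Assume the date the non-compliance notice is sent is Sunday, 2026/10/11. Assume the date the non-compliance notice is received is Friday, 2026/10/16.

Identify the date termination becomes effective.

2027/01/08

The last day of the corrective action period: 28 calendar days after 2026/10/16 is 2026/11/13.
The last day of the re-inspection period: counting 3 business days from Friday, 2026/11/13 (Nov 16, Nov 17, Nov 18, skipping weekends) reaches Wednesday, 2026/11/18.
Adding 21 calendar days to 2026/11/18 gives 2026/12/09, which is the last day of the appeal period.
The date termination becomes effective: 30 calendar days after 2026/12/09 is 2027/01/08.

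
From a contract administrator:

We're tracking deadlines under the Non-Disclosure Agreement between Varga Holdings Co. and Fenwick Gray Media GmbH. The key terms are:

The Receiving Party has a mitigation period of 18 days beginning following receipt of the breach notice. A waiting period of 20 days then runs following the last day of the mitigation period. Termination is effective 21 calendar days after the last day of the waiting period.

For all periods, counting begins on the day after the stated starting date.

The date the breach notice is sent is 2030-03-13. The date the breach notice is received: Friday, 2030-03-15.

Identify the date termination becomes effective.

2030-05-13

Adding 18 calendar days to 2030-03-15 gives 2030-04-02, which is the last day of the mitigation period.
The last day of the waiting period: 20 calendar days after 2030-04-02 is 2030-04-22.
The date termination becomes effective: 21 calendar days after 2030-04-22 is 2030-05-13.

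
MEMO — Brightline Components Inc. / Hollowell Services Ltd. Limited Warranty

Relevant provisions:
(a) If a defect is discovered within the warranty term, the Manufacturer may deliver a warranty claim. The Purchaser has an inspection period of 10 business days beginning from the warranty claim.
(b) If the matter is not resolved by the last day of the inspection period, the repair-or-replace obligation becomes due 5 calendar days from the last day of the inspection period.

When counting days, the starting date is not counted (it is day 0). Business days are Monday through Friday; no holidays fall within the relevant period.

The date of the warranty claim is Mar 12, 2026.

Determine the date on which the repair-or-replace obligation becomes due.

The last day of the inspection period: 10 business days after Thursday, Mar 12, 2026, skipping weekends — Mar 13, Mar 16, Mar 17, Mar 18, Mar 19, Mar 20, Mar 23, Mar 24, Mar 25, Mar 26 — lands on Thursday, Mar 26, 2026.
The date on which the repair-or-replace obligation becomes due: 5 calendar days after Mar 26, 2026 is Mar 31, 2026.

Mar 31, 2026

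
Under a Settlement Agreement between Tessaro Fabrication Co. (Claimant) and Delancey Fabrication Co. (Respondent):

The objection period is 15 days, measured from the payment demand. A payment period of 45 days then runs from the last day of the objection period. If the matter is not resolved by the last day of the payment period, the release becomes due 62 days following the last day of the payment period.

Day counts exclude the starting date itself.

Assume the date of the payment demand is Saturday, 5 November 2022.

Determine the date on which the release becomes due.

The last day of the objection period: 5 November 2022 + 15 days = 20 November 2022.
The last day of the payment period: 20 November 2022 + 45 days = 4 January 2023.
Adding 62 calendar days to 4 January 2023 gives 7 March 2023, which is the date on which the release becomes due.

7 March 2023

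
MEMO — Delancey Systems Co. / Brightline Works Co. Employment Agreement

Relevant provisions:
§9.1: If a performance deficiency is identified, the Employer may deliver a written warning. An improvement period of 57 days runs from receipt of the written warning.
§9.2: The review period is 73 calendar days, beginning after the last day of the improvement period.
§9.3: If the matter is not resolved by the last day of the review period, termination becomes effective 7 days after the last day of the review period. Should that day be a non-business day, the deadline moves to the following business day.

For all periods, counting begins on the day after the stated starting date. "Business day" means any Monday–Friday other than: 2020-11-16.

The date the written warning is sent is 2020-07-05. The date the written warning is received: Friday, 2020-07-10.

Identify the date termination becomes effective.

Adding 57 calendar days to 2020-07-10 gives 2020-09-05, which is the last day of the improvement period.
The last day of the review period: 2020-09-05 + 73 days = 2020-11-17.
Adding 7 calendar days to 2020-11-17 gives 2020-11-24, which is the date termination becomes effective. 2020-11-24 is a Tuesday and is not a listed holiday, so no roll-forward applies.

2020-11-24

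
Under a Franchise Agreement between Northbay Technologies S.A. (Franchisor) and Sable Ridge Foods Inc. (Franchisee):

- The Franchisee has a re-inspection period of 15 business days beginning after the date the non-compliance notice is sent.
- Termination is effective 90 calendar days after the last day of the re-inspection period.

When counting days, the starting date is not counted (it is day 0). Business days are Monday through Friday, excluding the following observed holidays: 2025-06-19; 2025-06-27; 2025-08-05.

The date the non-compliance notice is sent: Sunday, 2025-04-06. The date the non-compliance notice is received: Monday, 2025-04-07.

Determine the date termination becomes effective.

2025-07-24

The last day of the re-inspection period: 15 business days after Sunday, 2025-04-06, skipping weekends — Apr 7, Apr 8, Apr 9, Apr 10, …, Apr 23, Apr 24, Apr 25 — lands on Friday, 2025-04-25.
The date termination becomes effective: 2025-04-25 + 90 days = 2025-07-24.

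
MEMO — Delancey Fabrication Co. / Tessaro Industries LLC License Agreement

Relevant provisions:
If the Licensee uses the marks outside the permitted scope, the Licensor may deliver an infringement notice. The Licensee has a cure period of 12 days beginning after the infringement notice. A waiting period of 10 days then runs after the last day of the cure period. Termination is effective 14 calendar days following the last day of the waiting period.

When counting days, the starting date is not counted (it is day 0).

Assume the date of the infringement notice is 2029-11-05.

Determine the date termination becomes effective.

The last day of the cure period: 2029-11-05 + 12 days = 2029-11-17.
The last day of the waiting period: 2029-11-17 + 10 days = 2029-11-27.
Adding 14 calendar days to 2029-11-27 gives 2029-12-11, which is the date termination becomes effective.

2029-12-11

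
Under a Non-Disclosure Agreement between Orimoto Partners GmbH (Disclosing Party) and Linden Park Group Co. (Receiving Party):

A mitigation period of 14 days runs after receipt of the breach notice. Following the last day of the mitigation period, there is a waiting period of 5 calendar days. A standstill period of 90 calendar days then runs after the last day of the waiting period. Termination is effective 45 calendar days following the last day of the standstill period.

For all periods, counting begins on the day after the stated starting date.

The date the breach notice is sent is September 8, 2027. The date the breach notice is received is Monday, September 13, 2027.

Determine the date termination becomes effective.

February 14, 2028

Adding 14 calendar days to September 13, 2027 gives September 27, 2027, which is the last day of the mitigation period.
Adding 5 calendar days to September 27, 2027 gives October 2, 2027, which is the last day of the waiting period.
The last day of the standstill period: October 2, 2027 + 90 days = December 31, 2027.
The date termination becomes effective: 45 calendar days after December 31, 2027 is February 14, 2028.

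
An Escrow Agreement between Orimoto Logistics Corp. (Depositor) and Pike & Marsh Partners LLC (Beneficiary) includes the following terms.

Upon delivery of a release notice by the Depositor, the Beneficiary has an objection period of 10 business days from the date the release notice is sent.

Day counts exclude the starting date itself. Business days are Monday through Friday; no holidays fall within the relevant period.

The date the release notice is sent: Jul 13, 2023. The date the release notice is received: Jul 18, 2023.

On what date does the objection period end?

Jul 27, 2023

The last day of the objection period: counting 10 business days from Thursday, Jul 13, 2023 (Jul 14, Jul 17, Jul 18, Jul 19, Jul 20, Jul 21, Jul 24, Jul 25, Jul 26, Jul 27, skipping weekends) reaches Thursday, Jul 27, 2023.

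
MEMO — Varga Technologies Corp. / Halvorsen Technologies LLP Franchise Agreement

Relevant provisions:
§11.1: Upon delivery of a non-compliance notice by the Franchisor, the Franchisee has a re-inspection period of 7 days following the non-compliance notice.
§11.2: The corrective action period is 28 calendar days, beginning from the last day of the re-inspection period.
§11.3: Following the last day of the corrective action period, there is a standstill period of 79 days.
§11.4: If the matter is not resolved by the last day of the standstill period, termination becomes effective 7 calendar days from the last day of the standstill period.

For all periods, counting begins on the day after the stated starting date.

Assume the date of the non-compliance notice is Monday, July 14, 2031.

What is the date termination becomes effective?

November 12, 2031

The last day of the re-inspection period: 7 calendar days after July 14, 2031 is July 21, 2031.
The last day of the corrective action period: July 21, 2031 + 28 days = August 18, 2031.
Adding 79 calendar days to August 18, 2031 gives November 5, 2031, which is the last day of the standstill period.
The date termination becomes effective: November 5, 2031 + 7 days = November 12, 2031.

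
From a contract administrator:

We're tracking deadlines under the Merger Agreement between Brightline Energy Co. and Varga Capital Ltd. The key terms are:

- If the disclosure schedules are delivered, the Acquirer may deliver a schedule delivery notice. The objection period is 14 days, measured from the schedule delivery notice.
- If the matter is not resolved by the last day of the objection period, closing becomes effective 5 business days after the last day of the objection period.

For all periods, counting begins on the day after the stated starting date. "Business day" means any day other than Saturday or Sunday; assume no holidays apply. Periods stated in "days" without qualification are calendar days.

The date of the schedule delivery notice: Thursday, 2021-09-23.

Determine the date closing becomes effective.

The last day of the objection period: 14 calendar days after 2021-09-23 is 2021-10-07.
The date closing becomes effective: counting 5 business days from Thursday, 2021-10-07 (Oct 8, Oct 11, Oct 12, Oct 13, Oct 14, skipping weekends) reaches Thursday, 2021-10-14.

2021-10-14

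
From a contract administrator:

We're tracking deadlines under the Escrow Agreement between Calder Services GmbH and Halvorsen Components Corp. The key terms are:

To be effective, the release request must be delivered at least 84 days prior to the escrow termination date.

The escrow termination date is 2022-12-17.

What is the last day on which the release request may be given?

2022-09-24

Counting back 84 calendar days from 2022-12-17 gives 2022-09-24.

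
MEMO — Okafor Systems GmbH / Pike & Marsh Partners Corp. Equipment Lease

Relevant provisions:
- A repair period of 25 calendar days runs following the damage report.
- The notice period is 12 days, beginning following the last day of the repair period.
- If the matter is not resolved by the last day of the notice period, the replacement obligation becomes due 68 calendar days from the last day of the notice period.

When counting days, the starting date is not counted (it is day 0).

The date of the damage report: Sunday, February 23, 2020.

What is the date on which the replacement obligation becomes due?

The last day of the repair period: February 23, 2020 + 25 days = March 19, 2020.
The last day of the notice period: March 19, 2020 + 12 days = March 31, 2020.
Adding 68 calendar days to March 31, 2020 gives June 7, 2020, which is the date on which the replacement obligation becomes due.

June 7, 2020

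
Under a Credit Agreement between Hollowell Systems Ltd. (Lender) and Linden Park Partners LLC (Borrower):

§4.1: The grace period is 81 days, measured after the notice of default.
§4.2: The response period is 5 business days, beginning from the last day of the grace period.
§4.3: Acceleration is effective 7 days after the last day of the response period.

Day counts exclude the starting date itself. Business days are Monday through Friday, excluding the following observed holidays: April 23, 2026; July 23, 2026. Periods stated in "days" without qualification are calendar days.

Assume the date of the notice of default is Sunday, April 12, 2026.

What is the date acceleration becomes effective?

The last day of the grace period: April 12, 2026 + 81 days = July 2, 2026.
The last day of the response period: 5 business days after Thursday, July 2, 2026, skipping weekends — Jul 3, Jul 6, Jul 7, Jul 8, Jul 9 — lands on Thursday, July 9, 2026.
Adding 7 calendar days to July 9, 2026 gives July 16, 2026, which is the date acceleration becomes effective.

July 16, 2026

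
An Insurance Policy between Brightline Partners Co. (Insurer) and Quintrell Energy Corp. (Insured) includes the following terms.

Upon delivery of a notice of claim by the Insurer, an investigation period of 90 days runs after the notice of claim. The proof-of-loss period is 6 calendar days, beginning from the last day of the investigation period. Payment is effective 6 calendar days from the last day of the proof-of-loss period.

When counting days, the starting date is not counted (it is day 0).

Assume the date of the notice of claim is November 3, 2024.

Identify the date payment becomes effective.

The last day of the investigation period: 90 calendar days after November 3, 2024 is February 1, 2025.
The last day of the proof-of-loss period: February 1, 2025 + 6 days = February 7, 2025.
The date payment becomes effective: 6 calendar days after February 7, 2025 is February 13, 2025.

February 13, 2025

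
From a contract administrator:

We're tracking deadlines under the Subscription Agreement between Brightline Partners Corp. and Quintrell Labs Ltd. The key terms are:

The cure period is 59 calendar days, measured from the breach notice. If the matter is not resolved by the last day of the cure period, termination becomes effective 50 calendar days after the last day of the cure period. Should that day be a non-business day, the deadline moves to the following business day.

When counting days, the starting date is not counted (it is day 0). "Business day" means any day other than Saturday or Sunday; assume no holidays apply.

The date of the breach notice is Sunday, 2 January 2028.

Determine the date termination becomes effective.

20 April 2028

The last day of the cure period: 2 January 2028 + 59 days = 1 March 2028.
The date termination becomes effective: 50 calendar days after 1 March 2028 is 20 April 2028. 20 April 2028 is a Thursday, so no roll-forward applies.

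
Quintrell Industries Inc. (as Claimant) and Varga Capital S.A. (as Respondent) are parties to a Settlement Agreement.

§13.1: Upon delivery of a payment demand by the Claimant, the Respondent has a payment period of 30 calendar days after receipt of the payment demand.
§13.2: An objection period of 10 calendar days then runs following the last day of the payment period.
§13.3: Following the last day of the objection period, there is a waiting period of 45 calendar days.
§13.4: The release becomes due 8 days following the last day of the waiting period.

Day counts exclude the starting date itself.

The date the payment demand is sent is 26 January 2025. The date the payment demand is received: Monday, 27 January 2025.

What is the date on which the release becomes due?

30 April 2025

Adding 30 calendar days to 27 January 2025 gives 26 February 2025, which is the last day of the payment period.
The last day of the objection period: 26 February 2025 + 10 days = 8 March 2025.
The last day of the waiting period: 8 March 2025 + 45 days = 22 April 2025.
The date on which the release becomes due: 22 April 2025 + 8 days = 30 April 2025.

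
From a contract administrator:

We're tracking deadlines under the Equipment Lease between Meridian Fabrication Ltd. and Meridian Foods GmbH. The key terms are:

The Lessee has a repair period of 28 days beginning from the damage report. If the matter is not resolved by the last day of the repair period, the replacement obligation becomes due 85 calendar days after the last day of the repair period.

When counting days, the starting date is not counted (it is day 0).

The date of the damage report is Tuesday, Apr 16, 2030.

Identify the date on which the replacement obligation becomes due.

Aug 7, 2030

The last day of the repair period: 28 calendar days after Apr 16, 2030 is May 14, 2030.
Adding 85 calendar days to May 14, 2030 gives Aug 7, 2030, which is the date on which the replacement obligation becomes due.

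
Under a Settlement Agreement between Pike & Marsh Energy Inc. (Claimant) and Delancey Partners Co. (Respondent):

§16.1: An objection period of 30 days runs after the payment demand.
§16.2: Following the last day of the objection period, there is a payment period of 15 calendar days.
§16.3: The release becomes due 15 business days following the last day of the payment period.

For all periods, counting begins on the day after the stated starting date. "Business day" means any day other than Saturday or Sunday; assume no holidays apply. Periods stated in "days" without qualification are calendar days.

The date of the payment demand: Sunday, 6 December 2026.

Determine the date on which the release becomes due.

The last day of the objection period: 6 December 2026 + 30 days = 5 January 2027.
The last day of the payment period: 15 calendar days after 5 January 2027 is 20 January 2027.
The date on which the release becomes due: 15 business days after Wednesday, 20 January 2027, skipping weekends — Jan 21, Jan 22, Jan 25, Jan 26, …, Feb 8, Feb 9, Feb 10 — lands on Wednesday, 10 February 2027.

10 February 2027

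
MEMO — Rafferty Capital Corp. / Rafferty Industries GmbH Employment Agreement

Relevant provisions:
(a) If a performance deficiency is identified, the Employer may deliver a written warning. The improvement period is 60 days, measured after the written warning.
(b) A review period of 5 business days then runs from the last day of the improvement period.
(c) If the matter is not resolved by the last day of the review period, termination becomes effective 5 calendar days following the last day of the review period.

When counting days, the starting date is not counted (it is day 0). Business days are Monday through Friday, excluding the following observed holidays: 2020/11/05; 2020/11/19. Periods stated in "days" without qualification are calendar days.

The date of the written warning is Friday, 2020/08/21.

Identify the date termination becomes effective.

2020/11/01

Adding 60 calendar days to 2020/08/21 gives 2020/10/20, which is the last day of the improvement period.
The last day of the review period: counting 5 business days from Tuesday, 2020/10/20 (Oct 21, Oct 22, Oct 23, Oct 26, Oct 27, skipping weekends) reaches Tuesday, 2020/10/27.
The date termination becomes effective: 5 calendar days after 2020/10/27 is 2020/11/01.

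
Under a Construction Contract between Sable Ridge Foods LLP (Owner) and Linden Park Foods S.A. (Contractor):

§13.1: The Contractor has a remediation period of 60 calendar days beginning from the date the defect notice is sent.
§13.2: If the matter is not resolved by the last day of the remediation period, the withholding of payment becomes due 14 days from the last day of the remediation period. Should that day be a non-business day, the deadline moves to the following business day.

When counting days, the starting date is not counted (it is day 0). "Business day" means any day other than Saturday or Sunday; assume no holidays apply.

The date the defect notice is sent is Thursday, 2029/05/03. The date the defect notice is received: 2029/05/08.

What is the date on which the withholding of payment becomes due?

2029/07/16

The last day of the remediation period: 60 calendar days after 2029/05/03 is 2029/07/02.
Adding 14 calendar days to 2029/07/02 gives 2029/07/16, which is the date on which the withholding of payment becomes due. 2029/07/16 is a Monday, so no roll-forward applies.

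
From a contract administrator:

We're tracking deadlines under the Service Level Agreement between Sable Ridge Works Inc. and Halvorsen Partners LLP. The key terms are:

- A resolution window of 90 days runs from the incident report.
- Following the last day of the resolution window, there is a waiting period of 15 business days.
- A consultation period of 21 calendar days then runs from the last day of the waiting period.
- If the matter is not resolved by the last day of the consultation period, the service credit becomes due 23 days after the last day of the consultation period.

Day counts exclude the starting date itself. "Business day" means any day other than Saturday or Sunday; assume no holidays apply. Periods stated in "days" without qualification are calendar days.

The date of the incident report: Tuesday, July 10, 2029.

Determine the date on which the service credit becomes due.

The last day of the resolution window: 90 calendar days after July 10, 2029 is October 8, 2029.
The last day of the waiting period: counting 15 business days from Monday, October 8, 2029 (Oct 9, Oct 10, Oct 11, Oct 12, …, Oct 25, Oct 26, Oct 29, skipping weekends) reaches Monday, October 29, 2029.
The last day of the consultation period: 21 calendar days after October 29, 2029 is November 19, 2029.
The date on which the service credit becomes due: 23 calendar days after November 19, 2029 is December 12, 2029.

December 12, 2029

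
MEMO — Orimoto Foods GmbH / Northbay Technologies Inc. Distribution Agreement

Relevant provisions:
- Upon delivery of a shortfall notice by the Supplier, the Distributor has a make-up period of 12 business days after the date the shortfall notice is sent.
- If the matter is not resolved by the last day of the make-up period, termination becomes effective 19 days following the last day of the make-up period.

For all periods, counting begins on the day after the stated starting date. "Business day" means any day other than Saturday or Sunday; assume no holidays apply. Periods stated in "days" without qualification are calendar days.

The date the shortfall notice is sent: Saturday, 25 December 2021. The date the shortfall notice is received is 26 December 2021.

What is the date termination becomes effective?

The last day of the make-up period: counting 12 business days from Saturday, 25 December 2021 (Dec 27, Dec 28, Dec 29, Dec 30, …, Jan 7, Jan 10, Jan 11, skipping weekends) reaches Tuesday, 11 January 2022.
The date termination becomes effective: 19 calendar days after 11 January 2022 is 30 January 2022.

30 January 2022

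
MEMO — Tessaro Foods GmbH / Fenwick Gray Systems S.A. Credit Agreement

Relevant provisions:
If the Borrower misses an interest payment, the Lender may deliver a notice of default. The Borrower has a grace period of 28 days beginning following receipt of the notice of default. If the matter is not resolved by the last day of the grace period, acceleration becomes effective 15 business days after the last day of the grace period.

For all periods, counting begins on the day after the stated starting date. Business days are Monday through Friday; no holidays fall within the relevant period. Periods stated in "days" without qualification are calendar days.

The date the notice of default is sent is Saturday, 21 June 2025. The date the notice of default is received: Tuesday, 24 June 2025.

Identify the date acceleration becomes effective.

12 August 2025

The last day of the grace period: 28 calendar days after 24 June 2025 is 22 July 2025.
The date acceleration becomes effective: counting 15 business days from Tuesday, 22 July 2025 (Jul 23, Jul 24, Jul 25, Jul 28, …, Aug 8, Aug 11, Aug 12, skipping weekends) reaches Tuesday, 12 August 2025.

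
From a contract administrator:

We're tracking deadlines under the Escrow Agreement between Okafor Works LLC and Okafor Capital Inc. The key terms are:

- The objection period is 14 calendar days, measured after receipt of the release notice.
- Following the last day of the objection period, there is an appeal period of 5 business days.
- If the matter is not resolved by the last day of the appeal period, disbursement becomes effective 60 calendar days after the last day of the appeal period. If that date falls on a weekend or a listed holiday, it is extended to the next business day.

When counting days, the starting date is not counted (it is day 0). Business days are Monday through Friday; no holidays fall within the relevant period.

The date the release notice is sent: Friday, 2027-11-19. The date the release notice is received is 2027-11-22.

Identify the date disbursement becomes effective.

2028-02-11

The last day of the objection period: 2027-11-22 + 14 days = 2027-12-06.
The last day of the appeal period: 5 business days after Monday, 2027-12-06, skipping weekends — Dec 7, Dec 8, Dec 9, Dec 10, Dec 13 — lands on Monday, 2027-12-13.
The date disbursement becomes effective: 60 calendar days after 2027-12-13 is 2028-02-11. 2028-02-11 is a Friday, so no roll-forward applies.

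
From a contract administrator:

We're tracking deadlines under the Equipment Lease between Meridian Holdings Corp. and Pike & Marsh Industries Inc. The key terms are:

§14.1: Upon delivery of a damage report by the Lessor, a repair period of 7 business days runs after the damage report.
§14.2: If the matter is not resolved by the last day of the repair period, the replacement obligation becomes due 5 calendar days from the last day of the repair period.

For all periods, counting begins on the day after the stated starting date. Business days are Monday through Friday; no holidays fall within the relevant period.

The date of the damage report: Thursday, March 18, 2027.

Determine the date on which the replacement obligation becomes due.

The last day of the repair period: counting 7 business days from Thursday, March 18, 2027 (Mar 19, Mar 22, Mar 23, Mar 24, Mar 25, Mar 26, Mar 29, skipping weekends) reaches Monday, March 29, 2027.
The date on which the replacement obligation becomes due: 5 calendar days after March 29, 2027 is April 3, 2027.

April 3, 2027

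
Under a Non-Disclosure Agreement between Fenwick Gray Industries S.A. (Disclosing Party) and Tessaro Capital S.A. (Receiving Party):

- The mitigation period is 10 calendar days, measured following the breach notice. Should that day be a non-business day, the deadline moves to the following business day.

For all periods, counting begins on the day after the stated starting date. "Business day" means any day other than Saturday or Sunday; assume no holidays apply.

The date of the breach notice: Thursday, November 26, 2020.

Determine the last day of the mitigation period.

The last day of the mitigation period: November 26, 2020 + 10 days = December 6, 2020. That falls on a Sunday, so it rolls to the next business day, Monday, December 7, 2020.

December 7, 2020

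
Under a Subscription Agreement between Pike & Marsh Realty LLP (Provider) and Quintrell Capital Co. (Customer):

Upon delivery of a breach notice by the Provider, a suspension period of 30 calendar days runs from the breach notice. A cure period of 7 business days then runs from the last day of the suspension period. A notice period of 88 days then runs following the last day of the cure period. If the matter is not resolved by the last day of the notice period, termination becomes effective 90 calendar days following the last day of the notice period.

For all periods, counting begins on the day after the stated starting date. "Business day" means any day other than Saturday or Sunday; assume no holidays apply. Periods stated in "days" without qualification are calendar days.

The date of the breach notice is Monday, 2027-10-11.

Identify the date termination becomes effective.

2028-05-15

The last day of the suspension period: 30 calendar days after 2027-10-11 is 2027-11-10.
The last day of the cure period: counting 7 business days from Wednesday, 2027-11-10 (Nov 11, Nov 12, Nov 15, Nov 16, Nov 17, Nov 18, Nov 19, skipping weekends) reaches Friday, 2027-11-19.
The last day of the notice period: 2027-11-19 + 88 days = 2028-02-15.
The date termination becomes effective: 90 calendar days after 2028-02-15 is 2028-05-15.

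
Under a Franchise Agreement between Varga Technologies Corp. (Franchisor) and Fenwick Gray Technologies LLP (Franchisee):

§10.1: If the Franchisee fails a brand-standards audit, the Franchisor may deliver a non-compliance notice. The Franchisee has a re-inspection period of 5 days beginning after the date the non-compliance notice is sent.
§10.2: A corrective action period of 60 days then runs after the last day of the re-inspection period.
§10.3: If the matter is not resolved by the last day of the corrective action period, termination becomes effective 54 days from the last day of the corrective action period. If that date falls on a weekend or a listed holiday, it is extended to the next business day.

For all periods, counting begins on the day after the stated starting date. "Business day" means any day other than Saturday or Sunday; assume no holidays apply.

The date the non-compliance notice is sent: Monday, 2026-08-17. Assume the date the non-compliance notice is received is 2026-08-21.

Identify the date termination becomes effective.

2026-12-14

The last day of the re-inspection period: 2026-08-17 + 5 days = 2026-08-22.
The last day of the corrective action period: 60 calendar days after 2026-08-22 is 2026-10-21.
The date termination becomes effective: 54 calendar days after 2026-10-21 is 2026-12-14. 2026-12-14 is a Monday, so no roll-forward applies.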